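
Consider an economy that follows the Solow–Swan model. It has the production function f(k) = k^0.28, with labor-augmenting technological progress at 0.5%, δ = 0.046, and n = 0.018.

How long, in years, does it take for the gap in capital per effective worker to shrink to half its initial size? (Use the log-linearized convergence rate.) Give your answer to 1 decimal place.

about 14.0 years

Near the steady state the convergence rate is λ = (1 − α)(n + g + δ).
λ = (1 − 0.28) × 0.069 = 0.72 × 0.069 = 0.04968
Half-life = ln 2 / λ = 0.6931 / 0.04968 ≈ 13.95 years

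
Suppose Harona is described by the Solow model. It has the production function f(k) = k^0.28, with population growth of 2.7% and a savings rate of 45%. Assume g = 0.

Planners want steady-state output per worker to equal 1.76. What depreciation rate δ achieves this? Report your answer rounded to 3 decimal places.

δ ≈ 0.078

At the steady state, Δk = 0, so s·k^α = (n + δ)·k.
Since y* = [s/(n + δ)]^(α/(1−α)), we have s/(n + δ) = (y*)^((1−α)/α) = 1.76^2.5714 = 4.2787.
Therefore n + δ = s / 4.2787 = 0.45 / 4.2787 = 0.1052, so δ = 0.1052 − 0.027 = 0.0782.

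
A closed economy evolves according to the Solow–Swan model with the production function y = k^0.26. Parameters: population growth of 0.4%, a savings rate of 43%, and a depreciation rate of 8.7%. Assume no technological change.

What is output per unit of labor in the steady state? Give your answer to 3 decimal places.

In steady state, investment equals break-even investment: s·k^α = (n + δ)·k.
Rearranging, k^(1−α) = s / (n + δ).
k^0.74 = 0.43 / (0.004 + 0.087) = 0.43 / 0.091 = 4.7253
k* = 4.7253^(1/0.74) ≈ 8.1544
y* = (k*)^α = 8.1544^0.26 ≈ 1.7257

y* = 1.726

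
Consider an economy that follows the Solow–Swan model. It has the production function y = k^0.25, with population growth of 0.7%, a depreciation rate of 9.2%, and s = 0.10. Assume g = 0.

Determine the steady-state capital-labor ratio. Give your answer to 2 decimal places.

In steady state, investment equals break-even investment: s·k^α = (n + δ)·k.
Dividing both sides by k: k^(1−α) = s / (n + δ).
k^0.75 = 0.10 / (0.007 + 0.092) = 0.10 / 0.099 = 1.0101
k* = 1.0101^(1/0.75) ≈ 1.0135

k* = 1.01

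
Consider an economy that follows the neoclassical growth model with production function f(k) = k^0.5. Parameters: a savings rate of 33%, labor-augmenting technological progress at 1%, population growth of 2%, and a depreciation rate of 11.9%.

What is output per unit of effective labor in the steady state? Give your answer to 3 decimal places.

At the steady state, Δk = 0, so s·k^α = (n + g + δ)·k.
Dividing both sides by k: k^(1−α) = s / (n + g + δ).
k^0.5 = 0.33 / (0.020 + 0.010 + 0.119) = 0.33 / 0.149 = 2.2148
k* = 2.2148^(1/0.5) ≈ 4.9053
y* = (k*)^α = 4.9053^0.5 ≈ 2.2148

y* ≈ 2.215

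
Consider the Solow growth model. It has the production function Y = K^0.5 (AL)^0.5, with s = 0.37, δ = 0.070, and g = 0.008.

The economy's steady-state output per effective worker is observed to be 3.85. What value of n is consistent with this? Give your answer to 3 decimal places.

n ≈ 0.018

Steady state requires s·f(k) = (n + g + δ)·k, i.e. s·k^α = (n + g + δ)·k.
Since y* = [s/(n + g + δ)]^(α/(1−α)), we have s/(n + g + δ) = (y*)^((1−α)/α) = 3.85^1 = 3.8500.
Therefore n + g + δ = s / 3.8500 = 0.37 / 3.8500 = 0.0961, so n = 0.0961 − 0.078 = 0.0181.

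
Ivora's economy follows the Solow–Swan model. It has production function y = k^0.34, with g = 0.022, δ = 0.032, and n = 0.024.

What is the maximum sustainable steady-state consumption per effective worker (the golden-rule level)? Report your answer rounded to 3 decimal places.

c_gold ≈ 1.409

At the golden rule, f'(k) = n + g + δ, so α·k^(α−1) = n + g + δ and k_gold = (α/(n + g + δ))^(1/(1−α)).
k_gold = (0.34/0.078)^(1/0.66) = 4.3590^1.5152 ≈ 9.3068
c_gold = f(k_gold) − (n + g + δ)·k_gold = 2.1350 − 0.078×9.3068 ≈ 1.4091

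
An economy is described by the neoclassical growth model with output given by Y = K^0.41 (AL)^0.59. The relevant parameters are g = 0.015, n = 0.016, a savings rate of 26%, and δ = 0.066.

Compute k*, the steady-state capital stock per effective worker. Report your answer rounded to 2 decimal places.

k* = 5.32

In steady state, investment equals break-even investment: s·k^α = (n + g + δ)·k.
Rearranging, k^(1−α) = s / (n + g + δ).
k^0.59 = 0.26 / (0.016 + 0.015 + 0.066) = 0.26 / 0.097 = 2.6804
k* = 2.6804^(1/0.59) ≈ 5.3182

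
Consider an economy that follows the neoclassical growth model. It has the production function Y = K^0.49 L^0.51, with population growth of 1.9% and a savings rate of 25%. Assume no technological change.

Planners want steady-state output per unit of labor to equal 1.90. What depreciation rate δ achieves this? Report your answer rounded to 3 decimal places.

In steady state, investment equals break-even investment: s·k^α = (n + δ)·k.
Since y* = [s/(n + δ)]^(α/(1−α)), we have s/(n + δ) = (y*)^((1−α)/α) = 1.90^1.0408 = 1.9504.
Therefore n + δ = s / 1.9504 = 0.25 / 1.9504 = 0.1282, so δ = 0.1282 − 0.019 = 0.1092.

δ ≈ 0.109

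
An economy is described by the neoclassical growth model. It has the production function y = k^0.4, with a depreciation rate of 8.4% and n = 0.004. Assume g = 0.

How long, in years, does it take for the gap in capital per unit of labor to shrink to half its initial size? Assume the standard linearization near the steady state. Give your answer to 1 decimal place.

about 13.1 years

Near the steady state the convergence rate is λ = (1 − α)(n + δ).
λ = (1 − 0.4) × 0.088 = 0.6 × 0.088 = 0.0528
Half-life = ln 2 / λ = 0.6931 / 0.0528 ≈ 13.13 years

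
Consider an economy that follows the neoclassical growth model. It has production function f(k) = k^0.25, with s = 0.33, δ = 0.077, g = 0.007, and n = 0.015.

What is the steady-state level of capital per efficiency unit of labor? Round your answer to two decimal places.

At the steady state, Δk = 0, so s·k^α = (n + g + δ)·k.
Dividing both sides by k: k^(1−α) = s / (n + g + δ).
k^0.75 = 0.33 / (0.015 + 0.007 + 0.077) = 0.33 / 0.099 = 3.3333
k* = 3.3333^(1/0.75) ≈ 4.9793

k* = 4.98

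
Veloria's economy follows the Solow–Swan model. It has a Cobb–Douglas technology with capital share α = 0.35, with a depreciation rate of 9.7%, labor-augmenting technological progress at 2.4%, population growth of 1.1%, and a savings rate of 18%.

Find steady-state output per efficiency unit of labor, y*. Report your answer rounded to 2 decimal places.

y* ≈ 1.18

Steady state requires s·f(k) = (n + g + δ)·k, i.e. s·k^α = (n + g + δ)·k.
Rearranging, k^(1−α) = s / (n + g + δ).
k^0.65 = 0.18 / (0.011 + 0.024 + 0.097) = 0.18 / 0.132 = 1.3636
k* = 1.3636^(1/0.65) ≈ 1.6114
y* = (k*)^α = 1.6114^0.35 ≈ 1.1817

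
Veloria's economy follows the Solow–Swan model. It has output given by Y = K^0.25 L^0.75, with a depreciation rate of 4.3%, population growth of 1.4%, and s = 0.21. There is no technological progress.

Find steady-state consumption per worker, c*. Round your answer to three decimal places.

c* = 1.220

Steady state requires s·f(k) = (n + δ)·k, i.e. s·k^α = (n + δ)·k.
Rearranging, k^(1−α) = s / (n + δ).
k^0.75 = 0.21 / (0.014 + 0.043) = 0.21 / 0.057 = 3.6842
k* = 3.6842^(1/0.75) ≈ 5.6902
y* = (k*)^α = 5.6902^0.25 ≈ 1.5445
c* = (1 − s)·y* = (1 − 0.21) × 1.5445 ≈ 1.2202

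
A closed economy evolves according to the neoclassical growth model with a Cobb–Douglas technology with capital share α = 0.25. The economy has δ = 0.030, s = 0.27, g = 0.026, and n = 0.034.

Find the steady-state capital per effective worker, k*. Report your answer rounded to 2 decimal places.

k* ≈ 4.33

In steady state, investment equals break-even investment: s·k^α = (n + g + δ)·k.
Rearranging, k^(1−α) = s / (n + g + δ).
k^0.75 = 0.27 / (0.034 + 0.026 + 0.030) = 0.27 / 0.090 = 3.0000
k* = 3.0000^(1/0.75) ≈ 4.3267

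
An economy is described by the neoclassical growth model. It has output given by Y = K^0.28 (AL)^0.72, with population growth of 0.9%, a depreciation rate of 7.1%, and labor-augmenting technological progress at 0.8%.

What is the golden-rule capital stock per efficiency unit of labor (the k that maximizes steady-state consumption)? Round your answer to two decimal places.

The golden rule sets f'(k) = n + g + δ, i.e. α·k^(α−1) = n + g + δ.
So k^(1−α) = α / (n + g + δ) = 0.28 / 0.088 = 3.1818.
k_gold = 3.1818^(1/0.72) ≈ 4.9906

k_gold ≈ 4.99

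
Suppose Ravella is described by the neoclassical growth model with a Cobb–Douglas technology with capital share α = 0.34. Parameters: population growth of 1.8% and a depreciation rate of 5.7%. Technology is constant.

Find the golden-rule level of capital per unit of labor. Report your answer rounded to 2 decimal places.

k_gold ≈ 9.88

The golden rule sets f'(k) = n + δ, i.e. α·k^(α−1) = n + δ.
So k^(1−α) = α / (n + δ) = 0.34 / 0.075 = 4.5333.
k_gold = 4.5333^(1/0.66) ≈ 9.8757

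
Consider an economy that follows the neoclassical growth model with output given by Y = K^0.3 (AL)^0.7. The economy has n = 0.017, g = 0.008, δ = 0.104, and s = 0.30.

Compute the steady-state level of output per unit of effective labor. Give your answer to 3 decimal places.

y* = 1.436

At the steady state, Δk = 0, so s·k^α = (n + g + δ)·k.
Rearranging, k^(1−α) = s / (n + g + δ).
k^0.7 = 0.30 / (0.017 + 0.008 + 0.104) = 0.30 / 0.129 = 2.3256
k* = 2.3256^(1/0.7) ≈ 3.3390
y* = (k*)^α = 3.3390^0.3 ≈ 1.4358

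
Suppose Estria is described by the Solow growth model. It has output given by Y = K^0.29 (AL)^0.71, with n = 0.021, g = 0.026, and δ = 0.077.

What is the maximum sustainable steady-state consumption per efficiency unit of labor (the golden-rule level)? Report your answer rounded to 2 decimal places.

At the golden rule, f'(k) = n + g + δ, so α·k^(α−1) = n + g + δ and k_gold = (α/(n + g + δ))^(1/(1−α)).
k_gold = (0.29/0.124)^(1/0.71) = 2.3387^1.4085 ≈ 3.3090
c_gold = f(k_gold) − (n + g + δ)·k_gold = 1.4149 − 0.124×3.3090 ≈ 1.0046

c_gold ≈ 1.00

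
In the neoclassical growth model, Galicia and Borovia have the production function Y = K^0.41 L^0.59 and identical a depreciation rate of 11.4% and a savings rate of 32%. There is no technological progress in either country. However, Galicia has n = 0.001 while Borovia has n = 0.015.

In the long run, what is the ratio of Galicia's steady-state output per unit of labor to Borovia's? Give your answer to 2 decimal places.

y*_G / y*_B ≈ 1.08

Steady-state y* = [s/(n + δ)]^(α/(1−α)), so the ratio is [ (s_G/(n + δ)_G) / (s_B/(n + δ)_B) ]^0.6949.
s_G/(n + δ)_G = 0.32/0.115 = 2.7826; s_B/(n + δ)_B = 0.32/0.129 = 2.4806.
Ratio = (2.7826/2.4806)^0.6949 = 1.1217^0.6949 ≈ 1.0831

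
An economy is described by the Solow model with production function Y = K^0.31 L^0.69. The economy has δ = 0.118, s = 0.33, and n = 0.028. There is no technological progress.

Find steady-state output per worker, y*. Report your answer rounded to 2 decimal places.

At the steady state, Δk = 0, so s·k^α = (n + δ)·k.
Dividing both sides by k: k^(1−α) = s / (n + δ).
k^0.69 = 0.33 / (0.028 + 0.118) = 0.33 / 0.146 = 2.2603
k* = 2.2603^(1/0.69) ≈ 3.2605
y* = (k*)^α = 3.2605^0.31 ≈ 1.4425

y* ≈ 1.44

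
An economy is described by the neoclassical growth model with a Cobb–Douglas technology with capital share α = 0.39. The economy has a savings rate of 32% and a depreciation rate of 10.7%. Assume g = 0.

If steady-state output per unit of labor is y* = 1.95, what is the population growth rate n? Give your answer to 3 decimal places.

At the steady state, Δk = 0, so s·k^α = (n + δ)·k.
Since y* = [s/(n + δ)]^(α/(1−α)), we have s/(n + δ) = (y*)^((1−α)/α) = 1.95^1.5641 = 2.8421.
Therefore n + δ = s / 2.8421 = 0.32 / 2.8421 = 0.1126, so n = 0.1126 − 0.107 = 0.0056.

n ≈ 0.006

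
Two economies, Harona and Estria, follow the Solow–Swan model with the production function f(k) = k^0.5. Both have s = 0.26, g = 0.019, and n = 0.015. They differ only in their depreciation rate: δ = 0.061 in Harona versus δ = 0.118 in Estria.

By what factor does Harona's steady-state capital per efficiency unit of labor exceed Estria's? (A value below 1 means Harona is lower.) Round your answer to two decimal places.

Steady-state k* = [s/(n + g + δ)]^(1/(1−α)), so the ratio is [ (s_H/(n + g + δ)_H) / (s_E/(n + g + δ)_E) ]^2.
s_H/(n + g + δ)_H = 0.26/0.095 = 2.7368; s_E/(n + g + δ)_E = 0.26/0.152 = 1.7105.
Ratio = (2.7368/1.7105)^2 = 1.6000^2 ≈ 2.5600

k*_H / k*_E ≈ 2.56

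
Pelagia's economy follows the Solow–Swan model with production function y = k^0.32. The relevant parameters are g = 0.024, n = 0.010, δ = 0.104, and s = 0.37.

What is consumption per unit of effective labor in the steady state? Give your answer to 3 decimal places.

Steady state requires s·f(k) = (n + g + δ)·k, i.e. s·k^α = (n + g + δ)·k.
Rearranging, k^(1−α) = s / (n + g + δ).
k^0.68 = 0.37 / (0.010 + 0.024 + 0.104) = 0.37 / 0.138 = 2.6812
k* = 2.6812^(1/0.68) ≈ 4.2648
y* = (k*)^α = 4.2648^0.32 ≈ 1.5906
c* = (1 − s)·y* = (1 − 0.37) × 1.5906 ≈ 1.0021

c* ≈ 1.002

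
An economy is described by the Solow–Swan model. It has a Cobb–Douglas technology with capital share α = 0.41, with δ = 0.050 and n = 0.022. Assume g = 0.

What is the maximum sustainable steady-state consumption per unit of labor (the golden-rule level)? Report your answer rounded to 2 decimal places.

c_gold ≈ 1.98

At the golden rule, f'(k) = n + δ, so α·k^(α−1) = n + δ and k_gold = (α/(n + δ))^(1/(1−α)).
k_gold = (0.41/0.072)^(1/0.59) = 5.6944^1.6949 ≈ 19.0726
c_gold = f(k_gold) − (n + δ)·k_gold = 3.3494 − 0.072×19.0726 ≈ 1.9762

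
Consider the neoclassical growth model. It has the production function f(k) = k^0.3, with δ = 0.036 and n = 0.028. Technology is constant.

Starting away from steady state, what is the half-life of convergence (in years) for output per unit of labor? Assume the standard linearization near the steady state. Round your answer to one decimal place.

about 15.5 years

Near the steady state the convergence rate is λ = (1 − α)(n + δ).
λ = (1 − 0.3) × 0.064 = 0.7 × 0.064 = 0.0448
Half-life = ln 2 / λ = 0.6931 / 0.0448 ≈ 15.47 years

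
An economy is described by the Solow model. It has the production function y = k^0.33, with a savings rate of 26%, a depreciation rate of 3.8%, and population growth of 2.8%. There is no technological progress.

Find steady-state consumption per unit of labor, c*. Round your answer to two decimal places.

Steady state requires s·f(k) = (n + δ)·k, i.e. s·k^α = (n + δ)·k.
Dividing both sides by k: k^(1−α) = s / (n + δ).
k^0.67 = 0.26 / (0.028 + 0.038) = 0.26 / 0.066 = 3.9394
k* = 3.9394^(1/0.67) ≈ 7.7393
y* = (k*)^α = 7.7393^0.33 ≈ 1.9646
c* = (1 − s)·y* = (1 − 0.26) × 1.9646 ≈ 1.4538

c* = 1.45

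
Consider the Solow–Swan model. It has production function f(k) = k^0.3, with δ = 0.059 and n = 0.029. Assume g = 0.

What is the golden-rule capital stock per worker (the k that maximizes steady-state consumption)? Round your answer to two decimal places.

The golden rule sets f'(k) = n + δ, i.e. α·k^(α−1) = n + δ.
So k^(1−α) = α / (n + δ) = 0.3 / 0.088 = 3.4091.
k_gold = 3.4091^(1/0.7) ≈ 5.7665

k_gold ≈ 5.77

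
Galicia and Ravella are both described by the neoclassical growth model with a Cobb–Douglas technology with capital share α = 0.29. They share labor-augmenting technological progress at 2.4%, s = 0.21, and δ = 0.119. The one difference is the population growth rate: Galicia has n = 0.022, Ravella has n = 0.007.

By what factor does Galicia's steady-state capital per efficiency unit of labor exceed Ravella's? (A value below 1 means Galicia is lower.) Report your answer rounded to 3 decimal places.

Steady-state k* = [s/(n + g + δ)]^(1/(1−α)), so the ratio is [ (s_G/(n + g + δ)_G) / (s_R/(n + g + δ)_R) ]^1.4085.
s_G/(n + g + δ)_G = 0.21/0.165 = 1.2727; s_R/(n + g + δ)_R = 0.21/0.150 = 1.4000.
Ratio = (1.2727/1.4000)^1.4085 = 0.9091^1.4085 ≈ 0.8744

ratio ≈ 0.874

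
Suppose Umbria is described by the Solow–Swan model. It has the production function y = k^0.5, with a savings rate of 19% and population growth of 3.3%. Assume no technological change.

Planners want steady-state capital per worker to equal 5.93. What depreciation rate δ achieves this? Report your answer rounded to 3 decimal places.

δ ≈ 0.045

Steady state requires s·f(k) = (n + δ)·k, i.e. s·k^α = (n + δ)·k.
So s / (n + δ) = (k*)^(1−α) = 5.93^0.5 = 2.4352.
Therefore n + δ = s / 2.4352 = 0.19 / 2.4352 = 0.0780, so δ = 0.0780 − 0.033 = 0.0450.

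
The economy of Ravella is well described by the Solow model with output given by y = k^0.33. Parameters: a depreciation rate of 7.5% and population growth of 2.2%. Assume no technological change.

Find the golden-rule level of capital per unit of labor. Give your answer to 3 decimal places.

The golden rule sets f'(k) = n + δ, i.e. α·k^(α−1) = n + δ.
So k^(1−α) = α / (n + δ) = 0.33 / 0.097 = 3.4021.
k_gold = 3.4021^(1/0.67) ≈ 6.2180

k_gold ≈ 6.218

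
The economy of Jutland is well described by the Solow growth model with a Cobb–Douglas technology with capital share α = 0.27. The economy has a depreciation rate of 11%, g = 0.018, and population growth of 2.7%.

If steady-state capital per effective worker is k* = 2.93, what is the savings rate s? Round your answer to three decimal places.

s ≈ 0.340

Steady state requires s·f(k) = (n + g + δ)·k, i.e. s·k^α = (n + g + δ)·k.
So s / (n + g + δ) = (k*)^(1−α) = 2.93^0.73 = 2.1919.
Therefore s = 2.1919 × (n + g + δ) = 2.1919 × 0.155 = 0.3397.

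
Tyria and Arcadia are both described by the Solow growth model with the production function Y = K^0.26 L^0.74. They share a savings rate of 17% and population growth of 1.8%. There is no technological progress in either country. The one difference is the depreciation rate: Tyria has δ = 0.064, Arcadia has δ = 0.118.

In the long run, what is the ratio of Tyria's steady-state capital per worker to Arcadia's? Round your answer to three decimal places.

ratio ≈ 1.981

Steady-state k* = [s/(n + δ)]^(1/(1−α)), so the ratio is [ (s_T/(n + δ)_T) / (s_A/(n + δ)_A) ]^1.3514.
s_T/(n + δ)_T = 0.17/0.082 = 2.0732; s_A/(n + δ)_A = 0.17/0.136 = 1.2500.
Ratio = (2.0732/1.2500)^1.3514 = 1.6586^1.3514 ≈ 1.9813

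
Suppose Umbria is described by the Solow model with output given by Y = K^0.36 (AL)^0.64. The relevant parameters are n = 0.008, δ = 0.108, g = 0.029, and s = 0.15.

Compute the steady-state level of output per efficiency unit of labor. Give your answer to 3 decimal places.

y* ≈ 1.019

In steady state, investment equals break-even investment: s·k^α = (n + g + δ)·k.
Dividing both sides by k: k^(1−α) = s / (n + g + δ).
k^0.64 = 0.15 / (0.008 + 0.029 + 0.108) = 0.15 / 0.145 = 1.0345
k* = 1.0345^(1/0.64) ≈ 1.0544
y* = (k*)^α = 1.0544^0.36 ≈ 1.0193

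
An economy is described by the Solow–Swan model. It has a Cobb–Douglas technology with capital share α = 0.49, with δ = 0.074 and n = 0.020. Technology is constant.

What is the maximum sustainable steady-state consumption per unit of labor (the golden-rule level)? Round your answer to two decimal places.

At the golden rule, f'(k) = n + δ, so α·k^(α−1) = n + δ and k_gold = (α/(n + δ))^(1/(1−α)).
k_gold = (0.49/0.094)^(1/0.51) = 5.2128^1.9608 ≈ 25.4702
c_gold = f(k_gold) − (n + δ)·k_gold = 4.8860 − 0.094×25.4702 ≈ 2.4918

c_gold ≈ 2.49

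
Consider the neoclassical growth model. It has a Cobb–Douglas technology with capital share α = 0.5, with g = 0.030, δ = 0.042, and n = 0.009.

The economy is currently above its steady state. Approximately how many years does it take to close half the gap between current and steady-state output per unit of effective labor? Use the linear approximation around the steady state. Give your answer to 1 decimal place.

Near the steady state the convergence rate is λ = (1 − α)(n + g + δ).
λ = (1 − 0.5) × 0.081 = 0.5 × 0.081 = 0.0405
Half-life = ln 2 / λ = 0.6931 / 0.0405 ≈ 17.11 years

half-life ≈ 17.1 years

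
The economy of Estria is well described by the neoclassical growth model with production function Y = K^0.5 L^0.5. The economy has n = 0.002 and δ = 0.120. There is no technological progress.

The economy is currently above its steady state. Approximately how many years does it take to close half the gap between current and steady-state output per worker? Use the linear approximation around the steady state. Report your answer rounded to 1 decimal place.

Near the steady state the convergence rate is λ = (1 − α)(n + δ).
λ = (1 − 0.5) × 0.122 = 0.5 × 0.122 = 0.0610
Half-life = ln 2 / λ = 0.6931 / 0.0610 ≈ 11.36 years

about 11.4 years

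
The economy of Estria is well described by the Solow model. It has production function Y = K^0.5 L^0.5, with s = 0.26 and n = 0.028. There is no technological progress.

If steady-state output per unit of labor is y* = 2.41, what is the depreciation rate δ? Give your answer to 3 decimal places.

δ ≈ 0.080

At the steady state, Δk = 0, so s·k^α = (n + δ)·k.
Since y* = [s/(n + δ)]^(α/(1−α)), we have s/(n + δ) = (y*)^((1−α)/α) = 2.41^1 = 2.4100.
Therefore n + δ = s / 2.4100 = 0.26 / 2.4100 = 0.1079, so δ = 0.1079 − 0.028 = 0.0799.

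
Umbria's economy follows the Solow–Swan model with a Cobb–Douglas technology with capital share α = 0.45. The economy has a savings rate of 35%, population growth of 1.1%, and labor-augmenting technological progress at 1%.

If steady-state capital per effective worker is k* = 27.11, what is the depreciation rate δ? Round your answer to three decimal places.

In steady state, investment equals break-even investment: s·k^α = (n + g + δ)·k.
So s / (n + g + δ) = (k*)^(1−α) = 27.11^0.55 = 6.1407.
Therefore n + g + δ = s / 6.1407 = 0.35 / 6.1407 = 0.0570, so δ = 0.0570 − 0.021 = 0.0360.

δ ≈ 0.036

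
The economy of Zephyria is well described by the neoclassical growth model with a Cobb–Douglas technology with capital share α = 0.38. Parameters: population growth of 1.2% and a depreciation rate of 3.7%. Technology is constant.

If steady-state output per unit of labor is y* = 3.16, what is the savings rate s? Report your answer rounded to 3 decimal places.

At the steady state, Δk = 0, so s·k^α = (n + δ)·k.
Since y* = [s/(n + δ)]^(α/(1−α)), we have s/(n + δ) = (y*)^((1−α)/α) = 3.16^1.6316 = 6.5357.
Therefore s = 6.5357 × (n + δ) = 6.5357 × 0.049 = 0.3202.

s ≈ 0.320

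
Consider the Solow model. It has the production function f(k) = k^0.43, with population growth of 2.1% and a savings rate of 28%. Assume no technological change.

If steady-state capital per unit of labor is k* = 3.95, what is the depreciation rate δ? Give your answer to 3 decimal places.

Steady state requires s·f(k) = (n + δ)·k, i.e. s·k^α = (n + δ)·k.
So s / (n + δ) = (k*)^(1−α) = 3.95^0.57 = 2.1881.
Therefore n + δ = s / 2.1881 = 0.28 / 2.1881 = 0.1280, so δ = 0.1280 − 0.021 = 0.1070.

δ ≈ 0.107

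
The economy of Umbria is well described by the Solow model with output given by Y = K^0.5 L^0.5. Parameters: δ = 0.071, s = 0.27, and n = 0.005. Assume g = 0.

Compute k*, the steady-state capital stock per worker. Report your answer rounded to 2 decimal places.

k* ≈ 12.62

In steady state, investment equals break-even investment: s·k^α = (n + δ)·k.
Rearranging, k^(1−α) = s / (n + δ).
k^0.5 = 0.27 / (0.005 + 0.071) = 0.27 / 0.076 = 3.5526
k* = 3.5526^(1/0.5) ≈ 12.6210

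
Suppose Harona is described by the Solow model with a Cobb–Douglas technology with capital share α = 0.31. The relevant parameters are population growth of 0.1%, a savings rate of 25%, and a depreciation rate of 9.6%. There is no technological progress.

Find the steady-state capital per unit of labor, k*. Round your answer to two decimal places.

Steady state requires s·f(k) = (n + δ)·k, i.e. s·k^α = (n + δ)·k.
Dividing both sides by k: k^(1−α) = s / (n + δ).
k^0.69 = 0.25 / (0.001 + 0.096) = 0.25 / 0.097 = 2.5773
k* = 2.5773^(1/0.69) ≈ 3.9436

k* = 3.94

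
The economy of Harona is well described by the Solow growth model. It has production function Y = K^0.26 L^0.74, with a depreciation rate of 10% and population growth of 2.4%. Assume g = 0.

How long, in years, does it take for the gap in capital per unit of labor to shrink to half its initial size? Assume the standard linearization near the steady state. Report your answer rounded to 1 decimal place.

about 7.6 years

Near the steady state the convergence rate is λ = (1 − α)(n + δ).
λ = (1 − 0.26) × 0.124 = 0.74 × 0.124 = 0.09176
Half-life = ln 2 / λ = 0.6931 / 0.09176 ≈ 7.55 years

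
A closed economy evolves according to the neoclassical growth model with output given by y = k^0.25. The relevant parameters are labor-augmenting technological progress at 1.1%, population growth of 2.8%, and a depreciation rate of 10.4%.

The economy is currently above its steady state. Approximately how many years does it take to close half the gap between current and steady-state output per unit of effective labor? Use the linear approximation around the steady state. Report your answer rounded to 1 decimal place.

about 6.5 years

Near the steady state the convergence rate is λ = (1 − α)(n + g + δ).
λ = (1 − 0.25) × 0.143 = 0.75 × 0.143 = 0.10725
Half-life = ln 2 / λ = 0.6931 / 0.10725 ≈ 6.46 years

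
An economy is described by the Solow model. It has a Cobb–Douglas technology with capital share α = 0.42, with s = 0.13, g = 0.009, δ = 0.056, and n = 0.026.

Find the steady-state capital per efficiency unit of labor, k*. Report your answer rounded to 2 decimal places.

k* = 1.85

In steady state, investment equals break-even investment: s·k^α = (n + g + δ)·k.
Rearranging, k^(1−α) = s / (n + g + δ).
k^0.58 = 0.13 / (0.026 + 0.009 + 0.056) = 0.13 / 0.091 = 1.4286
k* = 1.4286^(1/0.58) ≈ 1.8496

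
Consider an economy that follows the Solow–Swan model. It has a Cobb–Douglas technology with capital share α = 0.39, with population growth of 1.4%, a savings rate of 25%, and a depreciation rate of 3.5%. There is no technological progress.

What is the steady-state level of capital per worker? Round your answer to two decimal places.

k* ≈ 14.46

In steady state, investment equals break-even investment: s·k^α = (n + δ)·k.
Rearranging, k^(1−α) = s / (n + δ).
k^0.61 = 0.25 / (0.014 + 0.035) = 0.25 / 0.049 = 5.1020
k* = 5.1020^(1/0.61) ≈ 14.4621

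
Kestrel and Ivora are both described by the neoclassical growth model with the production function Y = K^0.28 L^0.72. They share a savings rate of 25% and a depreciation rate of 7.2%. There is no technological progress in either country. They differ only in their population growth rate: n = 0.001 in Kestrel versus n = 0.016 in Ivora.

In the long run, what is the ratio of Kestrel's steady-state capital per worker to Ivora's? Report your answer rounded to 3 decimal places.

Steady-state k* = [s/(n + δ)]^(1/(1−α)), so the ratio is [ (s_K/(n + δ)_K) / (s_I/(n + δ)_I) ]^1.3889.
s_K/(n + δ)_K = 0.25/0.073 = 3.4247; s_I/(n + δ)_I = 0.25/0.088 = 2.8409.
Ratio = (3.4247/2.8409)^1.3889 = 1.2055^1.3889 ≈ 1.2964

k*_K / k*_I ≈ 1.296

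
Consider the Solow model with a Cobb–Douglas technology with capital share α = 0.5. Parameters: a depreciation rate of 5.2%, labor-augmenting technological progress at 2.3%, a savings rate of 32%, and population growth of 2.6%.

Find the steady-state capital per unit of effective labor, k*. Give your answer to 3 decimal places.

k* ≈ 10.038

In steady state, investment equals break-even investment: s·k^α = (n + g + δ)·k.
Dividing both sides by k: k^(1−α) = s / (n + g + δ).
k^0.5 = 0.32 / (0.026 + 0.023 + 0.052) = 0.32 / 0.101 = 3.1683
k* = 3.1683^(1/0.5) ≈ 10.0381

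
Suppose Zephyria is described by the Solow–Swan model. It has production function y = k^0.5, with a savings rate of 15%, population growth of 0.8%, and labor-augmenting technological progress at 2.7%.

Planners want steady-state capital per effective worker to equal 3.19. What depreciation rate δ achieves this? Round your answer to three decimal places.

δ ≈ 0.049

At the steady state, Δk = 0, so s·k^α = (n + g + δ)·k.
So s / (n + g + δ) = (k*)^(1−α) = 3.19^0.5 = 1.7861.
Therefore n + g + δ = s / 1.7861 = 0.15 / 1.7861 = 0.0840, so δ = 0.0840 − 0.035 = 0.0490.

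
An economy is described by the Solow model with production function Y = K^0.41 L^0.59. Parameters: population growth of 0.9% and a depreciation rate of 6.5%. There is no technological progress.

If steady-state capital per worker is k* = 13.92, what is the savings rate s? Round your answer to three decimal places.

s ≈ 0.350

In steady state, investment equals break-even investment: s·k^α = (n + δ)·k.
So s / (n + δ) = (k*)^(1−α) = 13.92^0.59 = 4.7288.
Therefore s = 4.7288 × (n + δ) = 4.7288 × 0.074 = 0.3499.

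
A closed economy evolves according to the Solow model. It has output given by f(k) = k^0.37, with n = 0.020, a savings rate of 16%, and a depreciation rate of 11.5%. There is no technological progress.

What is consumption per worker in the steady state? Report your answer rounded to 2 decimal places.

c* ≈ 0.93

Steady state requires s·f(k) = (n + δ)·k, i.e. s·k^α = (n + δ)·k.
Dividing both sides by k: k^(1−α) = s / (n + δ).
k^0.63 = 0.16 / (0.020 + 0.115) = 0.16 / 0.135 = 1.1852
k* = 1.1852^(1/0.63) ≈ 1.3096
y* = (k*)^α = 1.3096^0.37 ≈ 1.1049
c* = (1 − s)·y* = (1 − 0.16) × 1.1049 ≈ 0.9281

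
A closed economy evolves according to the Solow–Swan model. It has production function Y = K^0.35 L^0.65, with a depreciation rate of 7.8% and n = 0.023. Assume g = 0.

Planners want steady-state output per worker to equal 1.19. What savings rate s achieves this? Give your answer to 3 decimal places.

s ≈ 0.140

At the steady state, Δk = 0, so s·k^α = (n + δ)·k.
Since y* = [s/(n + δ)]^(α/(1−α)), we have s/(n + δ) = (y*)^((1−α)/α) = 1.19^1.8571 = 1.3813.
Therefore s = 1.3813 × (n + δ) = 1.3813 × 0.101 = 0.1395.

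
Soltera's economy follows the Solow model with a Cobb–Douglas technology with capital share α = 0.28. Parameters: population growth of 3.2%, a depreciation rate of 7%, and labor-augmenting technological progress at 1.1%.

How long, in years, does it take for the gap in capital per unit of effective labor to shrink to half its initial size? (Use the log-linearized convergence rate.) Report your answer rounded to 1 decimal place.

Near the steady state the convergence rate is λ = (1 − α)(n + g + δ).
λ = (1 − 0.28) × 0.113 = 0.72 × 0.113 = 0.08136
Half-life = ln 2 / λ = 0.6931 / 0.08136 ≈ 8.52 years

t_½ ≈ 8.5 years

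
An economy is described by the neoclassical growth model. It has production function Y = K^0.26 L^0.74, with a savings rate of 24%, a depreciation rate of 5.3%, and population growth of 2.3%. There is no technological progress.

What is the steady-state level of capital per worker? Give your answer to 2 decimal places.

In steady state, investment equals break-even investment: s·k^α = (n + δ)·k.
Dividing both sides by k: k^(1−α) = s / (n + δ).
k^0.74 = 0.24 / (0.023 + 0.053) = 0.24 / 0.076 = 3.1579
k* = 3.1579^(1/0.74) ≈ 4.7300

k* = 4.73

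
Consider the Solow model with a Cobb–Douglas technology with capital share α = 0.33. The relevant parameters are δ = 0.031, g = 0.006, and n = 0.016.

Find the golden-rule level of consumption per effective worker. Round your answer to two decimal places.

c_gold ≈ 1.65

At the golden rule, f'(k) = n + g + δ, so α·k^(α−1) = n + g + δ and k_gold = (α/(n + g + δ))^(1/(1−α)).
k_gold = (0.33/0.053)^(1/0.67) = 6.2264^1.4925 ≈ 15.3249
c_gold = f(k_gold) − (n + g + δ)·k_gold = 2.4614 − 0.053×15.3249 ≈ 1.6492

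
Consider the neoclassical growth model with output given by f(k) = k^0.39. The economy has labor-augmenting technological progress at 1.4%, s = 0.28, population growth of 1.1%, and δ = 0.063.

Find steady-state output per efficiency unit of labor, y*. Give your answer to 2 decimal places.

y* ≈ 2.10

At the steady state, Δk = 0, so s·k^α = (n + g + δ)·k.
Dividing both sides by k: k^(1−α) = s / (n + g + δ).
k^0.61 = 0.28 / (0.011 + 0.014 + 0.063) = 0.28 / 0.088 = 3.1818
k* = 3.1818^(1/0.61) ≈ 6.6689
y* = (k*)^α = 6.6689^0.39 ≈ 2.0960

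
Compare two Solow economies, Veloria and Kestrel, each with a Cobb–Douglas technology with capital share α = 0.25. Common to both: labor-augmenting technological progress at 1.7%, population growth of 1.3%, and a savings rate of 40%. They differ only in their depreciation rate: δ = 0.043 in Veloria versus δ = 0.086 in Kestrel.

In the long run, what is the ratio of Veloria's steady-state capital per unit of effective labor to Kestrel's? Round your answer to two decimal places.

k*_V / k*_K ≈ 1.85

Steady-state k* = [s/(n + g + δ)]^(1/(1−α)), so the ratio is [ (s_V/(n + g + δ)_V) / (s_K/(n + g + δ)_K) ]^1.3333.
s_V/(n + g + δ)_V = 0.40/0.073 = 5.4795; s_K/(n + g + δ)_K = 0.40/0.116 = 3.4483.
Ratio = (5.4795/3.4483)^1.3333 = 1.5890^1.3333 ≈ 1.8542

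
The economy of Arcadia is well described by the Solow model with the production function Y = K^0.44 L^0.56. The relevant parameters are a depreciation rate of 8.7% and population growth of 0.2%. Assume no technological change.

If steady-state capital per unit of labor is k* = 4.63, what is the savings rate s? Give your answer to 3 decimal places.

s ≈ 0.210

In steady state, investment equals break-even investment: s·k^α = (n + δ)·k.
So s / (n + δ) = (k*)^(1−α) = 4.63^0.56 = 2.3590.
Therefore s = 2.3590 × (n + δ) = 2.3590 × 0.089 = 0.2100.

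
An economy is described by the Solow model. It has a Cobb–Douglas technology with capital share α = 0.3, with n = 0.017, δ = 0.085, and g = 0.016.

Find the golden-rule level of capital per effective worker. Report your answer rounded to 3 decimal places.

k_gold ≈ 3.792

The golden rule sets f'(k) = n + g + δ, i.e. α·k^(α−1) = n + g + δ.
So k^(1−α) = α / (n + g + δ) = 0.3 / 0.118 = 2.5424.
k_gold = 2.5424^(1/0.7) ≈ 3.7924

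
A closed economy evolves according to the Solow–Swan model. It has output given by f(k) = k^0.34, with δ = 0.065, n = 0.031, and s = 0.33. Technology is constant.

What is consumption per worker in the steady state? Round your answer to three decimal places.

c* = 1.266

Steady state requires s·f(k) = (n + δ)·k, i.e. s·k^α = (n + δ)·k.
Dividing both sides by k: k^(1−α) = s / (n + δ).
k^0.66 = 0.33 / (0.031 + 0.065) = 0.33 / 0.096 = 3.4375
k* = 3.4375^(1/0.66) ≈ 6.4937
y* = (k*)^α = 6.4937^0.34 ≈ 1.8891
c* = (1 − s)·y* = (1 − 0.33) × 1.8891 ≈ 1.2657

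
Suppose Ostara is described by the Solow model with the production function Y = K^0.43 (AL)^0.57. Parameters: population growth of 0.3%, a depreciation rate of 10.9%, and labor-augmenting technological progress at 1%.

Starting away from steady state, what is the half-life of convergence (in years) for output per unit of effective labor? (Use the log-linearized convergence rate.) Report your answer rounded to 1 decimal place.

Near the steady state the convergence rate is λ = (1 − α)(n + g + δ).
λ = (1 − 0.43) × 0.122 = 0.57 × 0.122 = 0.06954
Half-life = ln 2 / λ = 0.6931 / 0.06954 ≈ 9.97 years

t_½ ≈ 10.0 years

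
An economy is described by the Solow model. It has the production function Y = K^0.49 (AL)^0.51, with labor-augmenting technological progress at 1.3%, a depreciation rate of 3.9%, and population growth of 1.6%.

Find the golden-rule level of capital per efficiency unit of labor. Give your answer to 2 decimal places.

The golden rule sets f'(k) = n + g + δ, i.e. α·k^(α−1) = n + g + δ.
So k^(1−α) = α / (n + g + δ) = 0.49 / 0.068 = 7.2059.
k_gold = 7.2059^(1/0.51) ≈ 48.0553

k_gold ≈ 48.06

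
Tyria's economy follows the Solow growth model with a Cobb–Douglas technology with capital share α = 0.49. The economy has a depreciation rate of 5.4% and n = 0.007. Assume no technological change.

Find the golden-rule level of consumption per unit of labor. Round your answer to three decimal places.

At the golden rule, f'(k) = n + δ, so α·k^(α−1) = n + δ and k_gold = (α/(n + δ))^(1/(1−α)).
k_gold = (0.49/0.061)^(1/0.51) = 8.0328^1.9608 ≈ 59.4652
c_gold = f(k_gold) − (n + δ)·k_gold = 7.4027 − 0.061×59.4652 ≈ 3.7753

c_gold ≈ 3.775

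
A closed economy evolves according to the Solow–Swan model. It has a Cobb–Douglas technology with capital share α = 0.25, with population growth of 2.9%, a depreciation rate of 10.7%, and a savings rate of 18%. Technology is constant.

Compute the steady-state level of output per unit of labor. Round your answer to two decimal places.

y* = 1.10

In steady state, investment equals break-even investment: s·k^α = (n + δ)·k.
Rearranging, k^(1−α) = s / (n + δ).
k^0.75 = 0.18 / (0.029 + 0.107) = 0.18 / 0.136 = 1.3235
k* = 1.3235^(1/0.75) ≈ 1.4531
y* = (k*)^α = 1.4531^0.25 ≈ 1.0979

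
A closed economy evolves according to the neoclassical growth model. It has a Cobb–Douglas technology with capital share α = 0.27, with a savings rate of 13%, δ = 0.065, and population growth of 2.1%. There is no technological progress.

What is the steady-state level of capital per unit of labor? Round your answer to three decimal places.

Steady state requires s·f(k) = (n + δ)·k, i.e. s·k^α = (n + δ)·k.
Dividing both sides by k: k^(1−α) = s / (n + δ).
k^0.73 = 0.13 / (0.021 + 0.065) = 0.13 / 0.086 = 1.5116
k* = 1.5116^(1/0.73) ≈ 1.7612

k* ≈ 1.761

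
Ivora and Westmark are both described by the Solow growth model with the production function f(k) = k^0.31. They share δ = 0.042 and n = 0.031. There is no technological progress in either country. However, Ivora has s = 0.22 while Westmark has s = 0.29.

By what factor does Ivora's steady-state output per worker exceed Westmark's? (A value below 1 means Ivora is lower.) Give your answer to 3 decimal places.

y*_I / y*_W ≈ 0.883

Steady-state y* = [s/(n + δ)]^(α/(1−α)), so the ratio is [ (s_I/(n + δ)_I) / (s_W/(n + δ)_W) ]^0.4493.
s_I/(n + δ)_I = 0.22/0.073 = 3.0137; s_W/(n + δ)_W = 0.29/0.073 = 3.9726.
Ratio = (3.0137/3.9726)^0.4493 = 0.7586^0.4493 ≈ 0.8833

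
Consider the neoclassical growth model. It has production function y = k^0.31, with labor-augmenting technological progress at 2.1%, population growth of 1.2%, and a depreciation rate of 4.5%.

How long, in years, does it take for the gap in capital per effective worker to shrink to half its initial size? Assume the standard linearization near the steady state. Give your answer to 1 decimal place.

about 12.9 years

Near the steady state the convergence rate is λ = (1 − α)(n + g + δ).
λ = (1 − 0.31) × 0.078 = 0.69 × 0.078 = 0.05382
Half-life = ln 2 / λ = 0.6931 / 0.05382 ≈ 12.88 years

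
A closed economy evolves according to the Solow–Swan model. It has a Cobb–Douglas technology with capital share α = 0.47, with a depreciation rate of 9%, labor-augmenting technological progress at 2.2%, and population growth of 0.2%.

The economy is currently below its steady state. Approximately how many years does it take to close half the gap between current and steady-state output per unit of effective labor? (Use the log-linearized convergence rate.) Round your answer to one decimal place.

about 11.5 years

Near the steady state the convergence rate is λ = (1 − α)(n + g + δ).
λ = (1 − 0.47) × 0.114 = 0.53 × 0.114 = 0.06042
Half-life = ln 2 / λ = 0.6931 / 0.06042 ≈ 11.47 years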